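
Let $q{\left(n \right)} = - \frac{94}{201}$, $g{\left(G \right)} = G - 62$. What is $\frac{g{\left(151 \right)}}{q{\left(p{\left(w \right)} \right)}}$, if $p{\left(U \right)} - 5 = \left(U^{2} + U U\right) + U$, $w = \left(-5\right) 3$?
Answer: $- \frac{17889}{94} \approx -190.31$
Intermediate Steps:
$g{\left(G \right)} = -62 + G$
$w = -15$
$p{\left(U \right)} = 5 + U + 2 U^{2}$ ($p{\left(U \right)} = 5 + \left(\left(U^{2} + U U\right) + U\right) = 5 + \left(\left(U^{2} + U^{2}\right) + U\right) = 5 + \left(2 U^{2} + U\right) = 5 + \left(U + 2 U^{2}\right) = 5 + U + 2 U^{2}$)
$q{\left(n \right)} = - \frac{94}{201}$ ($q{\left(n \right)} = \left(-94\right) \frac{1}{201} = - \frac{94}{201}$)
$\frac{g{\left(151 \right)}}{q{\left(p{\left(w \right)} \right)}} = \frac{-62 + 151}{- \frac{94}{201}} = 89 \left(- \frac{201}{94}\right) = - \frac{17889}{94}$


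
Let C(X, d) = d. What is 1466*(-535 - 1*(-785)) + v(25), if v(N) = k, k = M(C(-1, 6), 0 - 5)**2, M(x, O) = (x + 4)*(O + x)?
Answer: 366600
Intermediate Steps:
M(x, O) = (4 + x)*(O + x)
k = 100 (k = (6**2 + 4*(0 - 5) + 4*6 + (0 - 5)*6)**2 = (36 + 4*(-5) + 24 - 5*6)**2 = (36 - 20 + 24 - 30)**2 = 10**2 = 100)
v(N) = 100
1466*(-535 - 1*(-785)) + v(25) = 1466*(-535 - 1*(-785)) + 100 = 1466*(-535 + 785) + 100 = 1466*250 + 100 = 366500 + 100 = 366600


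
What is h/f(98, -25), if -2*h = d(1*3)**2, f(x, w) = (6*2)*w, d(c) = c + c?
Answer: 3/50 ≈ 0.060000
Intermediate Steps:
d(c) = 2*c
f(x, w) = 12*w
h = -18 (h = -(2*(1*3))**2/2 = -(2*3)**2/2 = -1/2*6**2 = -1/2*36 = -18)
h/f(98, -25) = -18/(12*(-25)) = -18/(-300) = -18*(-1/300) = 3/50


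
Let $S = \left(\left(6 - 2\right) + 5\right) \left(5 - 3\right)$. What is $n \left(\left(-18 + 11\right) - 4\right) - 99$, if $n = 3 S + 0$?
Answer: $-693$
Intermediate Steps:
$S = 18$ ($S = \left(4 + 5\right) 2 = 9 \cdot 2 = 18$)
$n = 54$ ($n = 3 \cdot 18 + 0 = 54 + 0 = 54$)
$n \left(\left(-18 + 11\right) - 4\right) - 99 = 54 \left(\left(-18 + 11\right) - 4\right) - 99 = 54 \left(-7 - 4\right) - 99 = 54 \left(-11\right) - 99 = -594 - 99 = -693$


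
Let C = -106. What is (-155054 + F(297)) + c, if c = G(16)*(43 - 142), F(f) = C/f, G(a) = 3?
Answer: -46139353/297 ≈ -1.5535e+5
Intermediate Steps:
F(f) = -106/f
c = -297 (c = 3*(43 - 142) = 3*(-99) = -297)
(-155054 + F(297)) + c = (-155054 - 106/297) - 297 = -46051144/297 - 297 = -46139353/297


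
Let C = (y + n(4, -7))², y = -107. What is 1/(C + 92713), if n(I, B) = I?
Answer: 1/103322 ≈ 9.6785e-6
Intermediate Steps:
C = 10609 (C = (-107 + 4)² = (-103)² = 10609)
1/(C + 92713) = 1/(10609 + 92713) = 1/103322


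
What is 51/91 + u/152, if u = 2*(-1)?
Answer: 3785/6916 ≈ 0.54728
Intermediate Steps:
u = -2
51/91 + u/152 = 51/91 - 2/152 = 51*(1/91) - 2*1/152 = 51/91 - 1/76 = 3785/6916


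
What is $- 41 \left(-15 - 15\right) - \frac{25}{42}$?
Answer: $\frac{51635}{42} \approx 1229.4$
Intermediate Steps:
$- 41 \left(-15 - 15\right) - \frac{25}{42} = \left(-41\right) \left(-30\right) - \frac{25}{42} = 1230 - \frac{25}{42} = \frac{51635}{42}$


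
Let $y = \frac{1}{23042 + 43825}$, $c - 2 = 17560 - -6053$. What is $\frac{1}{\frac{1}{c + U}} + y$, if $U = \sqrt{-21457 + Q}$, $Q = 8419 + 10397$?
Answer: $\frac{1579064206}{66867} + i \sqrt{2641} \approx 23615.0 + 51.391 i$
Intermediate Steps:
$Q = 18816$
$c = 23615$ ($c = 2 + \left(17560 - -6053\right) = 2 + \left(17560 + 6053\right) = 2 + 23613 = 23615$)
$U = i \sqrt{2641}$ ($U = \sqrt{-21457 + 18816} = \sqrt{-2641} = i \sqrt{2641} \approx 51.391 i$)
$y = \frac{1}{66867} \approx 1.4955 \cdot 10^{-5}$
$\frac{1}{\frac{1}{c + U}} + y = \frac{1}{\frac{1}{23615 + i \sqrt{2641}}} + \frac{1}{66867} = \left(23615 + i \sqrt{2641}\right) + \frac{1}{66867} = \frac{1579064206}{66867} + i \sqrt{2641}$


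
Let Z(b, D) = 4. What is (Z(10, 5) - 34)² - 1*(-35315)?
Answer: 36215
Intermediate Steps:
(Z(10, 5) - 34)² - 1*(-35315) = (4 - 34)² - 1*(-35315) = (-30)² + 35315 = 900 + 35315 = 36215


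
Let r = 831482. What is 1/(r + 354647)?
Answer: 1/1186129 ≈ 8.4308e-7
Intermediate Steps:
1/(r + 354647) = 1/(831482 + 354647) = 1/1186129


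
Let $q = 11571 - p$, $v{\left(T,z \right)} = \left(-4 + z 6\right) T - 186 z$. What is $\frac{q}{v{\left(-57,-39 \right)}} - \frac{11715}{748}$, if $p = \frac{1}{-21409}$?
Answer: $- \frac{22893148949}{1515500292} \approx -15.106$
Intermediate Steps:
$p = - \frac{1}{21409} \approx -4.6709 \cdot 10^{-5}$
$v{\left(T,z \right)} = - 186 z + T \left(-4 + 6 z\right)$ ($v{\left(T,z \right)} = \left(-4 + 6 z\right) T - 186 z = T \left(-4 + 6 z\right) - 186 z = - 186 z + T \left(-4 + 6 z\right)$)
$q = \frac{247723540}{21409}$ ($q = 11571 - - \frac{1}{21409} = 11571 + \frac{1}{21409} = \frac{247723540}{21409} \approx 11571.0$)
$\frac{q}{v{\left(-57,-39 \right)}} - \frac{11715}{748} = \frac{247723540}{21409 \left(\left(-186\right) \left(-39\right) - -228 + 6 \left(-57\right) \left(-39\right)\right)} - \frac{11715}{748} = \frac{247723540}{21409 \left(7254 + 228 + 13338\right)} - \frac{1065}{68} = \frac{247723540}{21409 \cdot 20820} - \frac{1065}{68} = \frac{247723540}{21409} \cdot \frac{1}{20820} - \frac{1065}{68} = \frac{12386177}{22286769} - \frac{1065}{68} = - \frac{22893148949}{1515500292}$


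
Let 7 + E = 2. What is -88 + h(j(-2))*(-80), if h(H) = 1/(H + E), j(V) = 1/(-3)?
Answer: -73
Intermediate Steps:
j(V) = -1/3
E = -5 (E = -7 + 2 = -5)
h(H) = 1/(-5 + H) (h(H) = 1/(H - 5) = 1/(-5 + H))
-88 + h(j(-2))*(-80) = -88 - 80/(-5 - 1/3) = -88 - 80/(-16/3) = -88 - 3/16*(-80) = -88 + 15 = -73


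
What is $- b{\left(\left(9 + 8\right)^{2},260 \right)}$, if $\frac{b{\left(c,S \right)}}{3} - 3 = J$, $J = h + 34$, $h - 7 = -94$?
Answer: $150$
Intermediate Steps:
$h = -87$ ($h = 7 - 94 = -87$)
$J = -53$ ($J = -87 + 34 = -53$)
$b{\left(c,S \right)} = -150$ ($b{\left(c,S \right)} = 9 + 3 \left(-53\right) = 9 - 159 = -150$)
$- b{\left(\left(9 + 8\right)^{2},260 \right)} = \left(-1\right) \left(-150\right) = 150$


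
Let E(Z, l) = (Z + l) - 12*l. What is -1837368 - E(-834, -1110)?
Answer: -1848744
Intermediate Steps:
E(Z, l) = Z - 11*l
-1837368 - E(-834, -1110) = -1837368 - (-834 - 11*(-1110)) = -1837368 - (-834 + 12210) = -1837368 - 1*11376 = -1837368 - 11376 = -1848744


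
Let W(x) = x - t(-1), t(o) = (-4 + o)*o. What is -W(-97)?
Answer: 102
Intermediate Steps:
t(o) = o*(-4 + o)
W(x) = -5 + x (W(x) = x - (-1)*(-4 - 1) = x - (-1)*(-5) = x - 1*5 = x - 5 = -5 + x)
-W(-97) = -(-5 - 97) = -1*(-102) = 102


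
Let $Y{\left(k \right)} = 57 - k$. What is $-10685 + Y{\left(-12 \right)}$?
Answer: $-10616$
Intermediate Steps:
$-10685 + Y{\left(-12 \right)} = -10685 + \left(57 - -12\right) = -10685 + \left(57 + 12\right) = -10685 + 69 = -10616$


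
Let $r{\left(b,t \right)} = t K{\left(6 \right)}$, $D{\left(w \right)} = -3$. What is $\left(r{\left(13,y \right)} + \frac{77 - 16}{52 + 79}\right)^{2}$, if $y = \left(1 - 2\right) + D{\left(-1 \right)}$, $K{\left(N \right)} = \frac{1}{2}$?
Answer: $\frac{40401}{17161} \approx 2.3542$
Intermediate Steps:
$K{\left(N \right)} = \frac{1}{2}$
$y = -4$ ($y = \left(1 - 2\right) - 3 = -1 - 3 = -4$)
$r{\left(b,t \right)} = \frac{t}{2}$ ($r{\left(b,t \right)} = t \frac{1}{2} = \frac{t}{2}$)
$\left(r{\left(13,y \right)} + \frac{77 - 16}{52 + 79}\right)^{2} = \left(\frac{1}{2} \left(-4\right) + \frac{77 - 16}{52 + 79}\right)^{2} = \left(-2 + \frac{61}{131}\right)^{2} = \left(- \frac{201}{131}\right)^{2} = \frac{40401}{17161}$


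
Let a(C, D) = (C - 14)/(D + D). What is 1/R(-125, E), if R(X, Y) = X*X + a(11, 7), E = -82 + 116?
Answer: 14/218747 ≈ 6.4001e-5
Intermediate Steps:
a(C, D) = (-14 + C)/(2*D) (a(C, D) = (-14 + C)/((2*D)) = (-14 + C)*(1/(2*D)) = (-14 + C)/(2*D))
E = 34
R(X, Y) = -3/14 + X² (R(X, Y) = X*X + (½)*(-14 + 11)/7 = X² + (½)*(⅐)*(-3) = X² - 3/14 = -3/14 + X²)
1/R(-125, E) = 1/(-3/14 + (-125)²) = 1/(-3/14 + 15625) = 1/(218747/14) = 14/218747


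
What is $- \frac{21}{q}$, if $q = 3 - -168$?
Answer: $- \frac{7}{57} \approx -0.12281$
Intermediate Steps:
$q = 171$ ($q = 3 + 168 = 171$)
$- \frac{21}{q} = - \frac{21}{171} = \left(-21\right) \frac{1}{171} = - \frac{7}{57}$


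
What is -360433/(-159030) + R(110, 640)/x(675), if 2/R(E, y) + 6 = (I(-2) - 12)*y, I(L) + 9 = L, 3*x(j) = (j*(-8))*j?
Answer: 11942406806089/5269220505000 ≈ 2.2664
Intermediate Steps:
x(j) = -8*j²/3 (x(j) = ((j*(-8))*j)/3 = ((-8*j)*j)/3 = (-8*j²)/3 = -8*j²/3)
I(L) = -9 + L
R(E, y) = 2/(-6 - 23*y) (R(E, y) = 2/(-6 + ((-9 - 2) - 12)*y) = 2/(-6 + (-11 - 12)*y) = 2/(-6 - 23*y))
-360433/(-159030) + R(110, 640)/x(675) = -360433/(-159030) + (-2/(6 + 23*640))/((-8/3*675²)) = -360433*(-1/159030) + (-2/(6 + 14720))/((-8/3*455625)) = 360433/159030 - 2/14726/(-1215000) = 360433/159030 - 2*1/14726*(-1/1215000) = 360433/159030 - 1/7363*(-1/1215000) = 360433/159030 + 1/8946045000 = 11942406806089/5269220505000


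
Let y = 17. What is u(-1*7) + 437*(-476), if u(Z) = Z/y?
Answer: -3536211/17 ≈ -2.0801e+5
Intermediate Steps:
u(Z) = Z/17
u(-1*7) + 437*(-476) = (-1*7)/17 + 437*(-476) = (1/17)*(-7) - 208012 = -7/17 - 208012 = -3536211/17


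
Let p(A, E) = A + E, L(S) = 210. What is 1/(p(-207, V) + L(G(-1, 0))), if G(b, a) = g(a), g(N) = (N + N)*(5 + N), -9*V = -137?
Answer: 9/164 ≈ 0.054878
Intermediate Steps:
V = 137/9 (V = -⅑*(-137) = 137/9 ≈ 15.222)
g(N) = 2*N*(5 + N) (g(N) = (2*N)*(5 + N) = 2*N*(5 + N))
G(b, a) = 2*a*(5 + a)
1/(p(-207, V) + L(G(-1, 0))) = 1/((-207 + 137/9) + 210) = 1/(-1726/9 + 210) = 1/(164/9) = 9/164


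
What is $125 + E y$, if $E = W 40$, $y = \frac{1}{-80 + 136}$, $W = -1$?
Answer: $\frac{870}{7} \approx 124.29$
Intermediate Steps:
$y = \frac{1}{56} \approx 0.017857$
$E = -40$ ($E = \left(-1\right) 40 = -40$)
$125 + E y = 125 - \frac{5}{7} = \frac{870}{7}$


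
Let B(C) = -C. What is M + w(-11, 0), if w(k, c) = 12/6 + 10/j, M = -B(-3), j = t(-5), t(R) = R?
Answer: -3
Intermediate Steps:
j = -5
M = -3 (M = -(-1)*(-3) = -1*3 = -3)
w(k, c) = 0 (w(k, c) = 12/6 + 10/(-5) = 12*(1/6) + 10*(-1/5) = 2 - 2 = 0)
M + w(-11, 0) = -3 + 0 = -3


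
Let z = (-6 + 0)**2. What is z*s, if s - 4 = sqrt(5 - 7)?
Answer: 144 + 36*I*sqrt(2) ≈ 144.0 + 50.912*I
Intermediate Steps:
z = 36 (z = (-6)**2 = 36)
s = 4 + I*sqrt(2) (s = 4 + sqrt(5 - 7) = 4 + sqrt(-2) = 4 + I*sqrt(2) ≈ 4.0 + 1.4142*I)
z*s = 36*(4 + I*sqrt(2)) = 144 + 36*I*sqrt(2)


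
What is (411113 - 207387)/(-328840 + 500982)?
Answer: 101863/86071 ≈ 1.1835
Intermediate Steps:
(411113 - 207387)/(-328840 + 500982) = 203726/172142 = 203726*(1/172142) = 101863/86071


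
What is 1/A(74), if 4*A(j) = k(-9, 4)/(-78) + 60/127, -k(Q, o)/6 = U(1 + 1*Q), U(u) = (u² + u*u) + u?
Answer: 1651/4005 ≈ 0.41223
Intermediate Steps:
U(u) = u + 2*u² (U(u) = (u² + u²) + u = 2*u² + u = u + 2*u²)
k(Q, o) = -6*(1 + Q)*(3 + 2*Q) (k(Q, o) = -6*(1 + 1*Q)*(1 + 2*(1 + 1*Q)) = -6*(1 + Q)*(1 + 2*(1 + Q)) = -6*(1 + Q)*(1 + (2 + 2*Q)) = -6*(1 + Q)*(3 + 2*Q))
A(j) = 4005/1651 (A(j) = (-6*(1 - 9)*(3 + 2*(-9))/(-78) + 60/127)/4 = (-6*(-8)*(3 - 18)*(-1/78) + 60*(1/127))/4 = (-6*(-8)*(-15)*(-1/78) + 60/127)/4 = (-720*(-1/78) + 60/127)/4 = (120/13 + 60/127)/4 = (¼)*(16020/1651) = 4005/1651)
1/A(74) = 1/(4005/1651) = 1651/4005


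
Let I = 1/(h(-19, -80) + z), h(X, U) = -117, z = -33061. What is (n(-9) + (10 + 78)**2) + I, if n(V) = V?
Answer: 256631829/33178 ≈ 7735.0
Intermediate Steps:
I = -1/33178 (I = 1/(-117 - 33061) = 1/(-33178) = -1/33178 ≈ -3.0140e-5)
(n(-9) + (10 + 78)**2) + I = (-9 + (10 + 78)**2) - 1/33178 = (-9 + 88**2) - 1/33178 = (-9 + 7744) - 1/33178 = 7735 - 1/33178 = 256631829/33178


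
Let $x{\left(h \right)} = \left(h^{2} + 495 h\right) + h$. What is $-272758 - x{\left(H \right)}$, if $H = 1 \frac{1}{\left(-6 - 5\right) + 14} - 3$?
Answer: $- \frac{2442982}{9} \approx -2.7144 \cdot 10^{5}$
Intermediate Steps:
$H = - \frac{8}{3}$ ($H = 1 \frac{1}{\left(-6 - 5\right) + 14} - 3 = 1 \frac{1}{-11 + 14} - 3 = 1 \cdot \frac{1}{3} - 3 = \frac{1}{3} - 3 = - \frac{8}{3} \approx -2.6667$)
$x{\left(h \right)} = h^{2} + 496 h$
$-272758 - x{\left(H \right)} = -272758 - - \frac{8 \left(496 - \frac{8}{3}\right)}{3} = -272758 - \left(- \frac{8}{3}\right) \frac{1480}{3} = -272758 - - \frac{11840}{9} = -272758 + \frac{11840}{9} = - \frac{2442982}{9}$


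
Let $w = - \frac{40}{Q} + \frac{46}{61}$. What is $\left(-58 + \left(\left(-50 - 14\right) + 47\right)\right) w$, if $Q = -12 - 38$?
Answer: $- \frac{7110}{61} \approx -116.56$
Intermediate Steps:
$Q = -50$ ($Q = -12 - 38 = -50$)
$w = \frac{474}{305}$ ($w = - \frac{40}{-50} + \frac{46}{61} = \left(-40\right) \left(- \frac{1}{50}\right) + 46 \cdot \frac{1}{61} = \frac{4}{5} + \frac{46}{61} = \frac{474}{305} \approx 1.5541$)
$\left(-58 + \left(\left(-50 - 14\right) + 47\right)\right) w = \left(-58 + \left(\left(-50 - 14\right) + 47\right)\right) \frac{474}{305} = \left(-58 + \left(-64 + 47\right)\right) \frac{474}{305} = \left(-58 - 17\right) \frac{474}{305} = \left(-75\right) \frac{474}{305} = - \frac{7110}{61}$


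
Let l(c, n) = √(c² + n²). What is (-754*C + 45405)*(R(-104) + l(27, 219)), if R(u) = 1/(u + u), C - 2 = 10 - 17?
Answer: -49175/208 + 147525*√5410 ≈ 1.0851e+7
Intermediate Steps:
C = -5 (C = 2 + (10 - 17) = 2 - 7 = -5)
R(u) = 1/(2*u)
(-754*C + 45405)*(R(-104) + l(27, 219)) = (-754*(-5) + 45405)*((½)/(-104) + √(27² + 219²)) = (3770 + 45405)*((½)*(-1/104) + √(729 + 47961)) = 49175*(-1/208 + √48690) = 49175*(-1/208 + 3*√5410) = -49175/208 + 147525*√5410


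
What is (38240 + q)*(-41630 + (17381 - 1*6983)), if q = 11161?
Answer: -1542892032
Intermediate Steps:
(38240 + q)*(-41630 + (17381 - 1*6983)) = (38240 + 11161)*(-41630 + (17381 - 1*6983)) = 49401*(-41630 + (17381 - 6983)) = 49401*(-41630 + 10398) = 49401*(-31232) = -1542892032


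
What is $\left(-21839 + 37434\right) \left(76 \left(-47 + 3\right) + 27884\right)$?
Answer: $382701300$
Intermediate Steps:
$\left(-21839 + 37434\right) \left(76 \left(-47 + 3\right) + 27884\right) = 15595 \left(76 \left(-44\right) + 27884\right) = 15595 \left(-3344 + 27884\right) = 15595 \cdot 24540 = 382701300$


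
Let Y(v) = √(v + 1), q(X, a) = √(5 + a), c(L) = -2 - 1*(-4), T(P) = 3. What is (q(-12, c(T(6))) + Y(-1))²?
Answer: 7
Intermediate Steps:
c(L) = 2 (c(L) = -2 + 4 = 2)
Y(v) = √(1 + v)
(q(-12, c(T(6))) + Y(-1))² = (√(5 + 2) + √(1 - 1))² = (√7 + √0)² = (√7 + 0)² = (√7)² = 7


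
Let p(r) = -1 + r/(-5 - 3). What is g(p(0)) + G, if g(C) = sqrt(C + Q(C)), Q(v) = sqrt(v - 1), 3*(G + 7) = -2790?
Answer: -937 + sqrt(-1 + I*sqrt(2)) ≈ -936.39 + 1.1688*I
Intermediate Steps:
G = -937 (G = -7 + (1/3)*(-2790) = -7 - 930 = -937)
Q(v) = sqrt(-1 + v)
p(r) = -1 - r/8 (p(r) = -1 + r/(-8) = -1 - r/8)
g(C) = sqrt(C + sqrt(-1 + C))
g(p(0)) + G = sqrt((-1 - 1/8*0) + sqrt(-1 + (-1 - 1/8*0))) - 937 = sqrt((-1 + 0) + sqrt(-1 + (-1 + 0))) - 937 = sqrt(-1 + sqrt(-1 - 1)) - 937 = sqrt(-1 + sqrt(-2)) - 937 = sqrt(-1 + I*sqrt(2)) - 937 = -937 + sqrt(-1 + I*sqrt(2))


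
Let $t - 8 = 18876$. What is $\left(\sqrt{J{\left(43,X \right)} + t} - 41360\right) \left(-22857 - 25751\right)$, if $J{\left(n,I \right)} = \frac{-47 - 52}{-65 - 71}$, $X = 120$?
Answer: $2010426880 - \frac{12152 \sqrt{87322982}}{17} \approx 2.0037 \cdot 10^{9}$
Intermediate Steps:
$t = 18884$ ($t = 8 + 18876 = 18884$)
$J{\left(n,I \right)} = \frac{99}{136}$ ($J{\left(n,I \right)} = - \frac{99}{-136} = \left(-99\right) \left(- \frac{1}{136}\right) = \frac{99}{136}$)
$\left(\sqrt{J{\left(43,X \right)} + t} - 41360\right) \left(-22857 - 25751\right) = \left(\sqrt{\frac{99}{136} + 18884} - 41360\right) \left(-22857 - 25751\right) = \left(\sqrt{\frac{2568323}{136}} - 41360\right) \left(-48608\right) = \left(\frac{\sqrt{87322982}}{68} - 41360\right) \left(-48608\right) = \left(-41360 + \frac{\sqrt{87322982}}{68}\right) \left(-48608\right) = 2010426880 - \frac{12152 \sqrt{87322982}}{17}$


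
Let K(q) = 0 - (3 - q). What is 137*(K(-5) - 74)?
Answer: -11234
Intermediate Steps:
K(q) = -3 + q (K(q) = 0 + (-3 + q) = -3 + q)
137*(K(-5) - 74) = 137*((-3 - 5) - 74) = 137*(-8 - 74) = 137*(-82) = -11234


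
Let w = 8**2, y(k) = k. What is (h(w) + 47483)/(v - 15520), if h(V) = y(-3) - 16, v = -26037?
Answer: -47464/41557 ≈ -1.1421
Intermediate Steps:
w = 64
h(V) = -19 (h(V) = -3 - 16 = -19)
(h(w) + 47483)/(v - 15520) = (-19 + 47483)/(-26037 - 15520) = 47464/(-41557) = 47464*(-1/41557) = -47464/41557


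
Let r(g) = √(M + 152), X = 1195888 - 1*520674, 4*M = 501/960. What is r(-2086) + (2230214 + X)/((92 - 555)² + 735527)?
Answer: 242119/79158 + √973635/80 ≈ 15.393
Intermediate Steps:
M = 167/1280 (M = (501/960)/4 = (501*(1/960))/4 = (¼)*(167/320) = 167/1280 ≈ 0.13047)
X = 675214 (X = 1195888 - 520674 = 675214)
r(g) = √973635/80 (r(g) = √(167/1280 + 152) = √(194727/1280) = √973635/80)
r(-2086) + (2230214 + X)/((92 - 555)² + 735527) = √973635/80 + (2230214 + 675214)/((92 - 555)² + 735527) = √973635/80 + 2905428/((-463)² + 735527) = √973635/80 + 2905428/(214369 + 735527) = √973635/80 + 2905428/949896 = √973635/80 + 2905428*(1/949896) = √973635/80 + 242119/79158 = 242119/79158 + √973635/80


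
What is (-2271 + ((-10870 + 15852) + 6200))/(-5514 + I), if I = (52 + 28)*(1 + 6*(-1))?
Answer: -8911/5914 ≈ -1.5068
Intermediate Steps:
I = -400 (I = 80*(1 - 6) = 80*(-5) = -400)
(-2271 + ((-10870 + 15852) + 6200))/(-5514 + I) = (-2271 + ((-10870 + 15852) + 6200))/(-5514 - 400) = (-2271 + (4982 + 6200))/(-5914) = (-2271 + 11182)*(-1/5914) = 8911*(-1/5914) = -8911/5914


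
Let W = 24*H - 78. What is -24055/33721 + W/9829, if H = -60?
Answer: -287625073/331443709 ≈ -0.86779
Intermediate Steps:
W = -1518 (W = 24*(-60) - 78 = -1440 - 78 = -1518)
-24055/33721 + W/9829 = -24055/33721 - 1518/9829 = -287625073/331443709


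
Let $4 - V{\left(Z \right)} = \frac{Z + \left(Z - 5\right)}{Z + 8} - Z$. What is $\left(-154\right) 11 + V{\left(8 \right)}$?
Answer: $- \frac{26923}{16} \approx -1682.7$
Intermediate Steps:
$V{\left(Z \right)} = 4 + Z - \frac{-5 + 2 Z}{8 + Z}$ ($V{\left(Z \right)} = 4 - \left(\frac{Z + \left(Z - 5\right)}{Z + 8} - Z\right) = 4 - \left(\frac{Z + \left(-5 + Z\right)}{8 + Z} - Z\right) = 4 - \left(\frac{-5 + 2 Z}{8 + Z} - Z\right) = 4 - \left(- Z + \frac{-5 + 2 Z}{8 + Z}\right) = 4 + \left(Z - \frac{-5 + 2 Z}{8 + Z}\right) = 4 + Z - \frac{-5 + 2 Z}{8 + Z}$)
$\left(-154\right) 11 + V{\left(8 \right)} = \left(-154\right) 11 + \frac{37 + 8^{2} + 10 \cdot 8}{8 + 8} = -1694 + \frac{37 + 64 + 80}{16} = -1694 + \frac{1}{16} \cdot 181 = -1694 + \frac{181}{16} = - \frac{26923}{16}$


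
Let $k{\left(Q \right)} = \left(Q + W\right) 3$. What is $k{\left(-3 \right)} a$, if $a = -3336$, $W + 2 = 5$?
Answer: $0$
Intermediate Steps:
$W = 3$ ($W = -2 + 5 = 3$)
$k{\left(Q \right)} = 9 + 3 Q$ ($k{\left(Q \right)} = \left(Q + 3\right) 3 = \left(3 + Q\right) 3 = 9 + 3 Q$)
$k{\left(-3 \right)} a = \left(9 + 3 \left(-3\right)\right) \left(-3336\right) = \left(9 - 9\right) \left(-3336\right) = 0 \left(-3336\right) = 0$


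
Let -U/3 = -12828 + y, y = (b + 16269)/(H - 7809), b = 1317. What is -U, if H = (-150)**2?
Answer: -188438562/4897 ≈ -38480.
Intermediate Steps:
H = 22500
y = 5862/4897 (y = (1317 + 16269)/(22500 - 7809) = 17586/14691 = 17586*(1/14691) = 5862/4897 ≈ 1.1971)
U = 188438562/4897 (U = -3*(-12828 + 5862/4897) = -3*(-62812854/4897) = 188438562/4897 ≈ 38480.)
-U = -1*188438562/4897 = -188438562/4897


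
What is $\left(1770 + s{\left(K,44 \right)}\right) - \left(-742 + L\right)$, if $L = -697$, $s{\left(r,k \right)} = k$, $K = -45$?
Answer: $3253$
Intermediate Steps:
$\left(1770 + s{\left(K,44 \right)}\right) - \left(-742 + L\right) = \left(1770 + 44\right) + \left(742 - -697\right) = 1814 + \left(742 + 697\right) = 1814 + 1439 = 3253$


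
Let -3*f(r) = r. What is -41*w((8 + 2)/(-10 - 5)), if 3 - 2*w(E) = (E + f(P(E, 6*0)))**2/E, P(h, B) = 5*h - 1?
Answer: -8651/108 ≈ -80.102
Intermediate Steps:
P(h, B) = -1 + 5*h
f(r) = -r/3
w(E) = 3/2 - (1/3 - 2*E/3)**2/(2*E) (w(E) = 3/2 - (E - (-1 + 5*E)/3)**2/(2*E) = 3/2 - (E + (1/3 - 5*E/3))**2/(2*E) = 3/2 - (1/3 - 2*E/3)**2/(2*E))
-41*w((8 + 2)/(-10 - 5)) = -41*(-(1 - 2*(8 + 2)/(-10 - 5))**2 + 27*((8 + 2)/(-10 - 5)))/(18*((8 + 2)/(-10 - 5))) = -41*(-(1 - 20/(-15))**2 + 27*(10/(-15)))/(18*(10/(-15))) = -41*(-(1 - 20*(-1)/15)**2 + 27*(10*(-1/15)))/(18*(10*(-1/15))) = -41*(-(1 - 2*(-2/3))**2 + 27*(-2/3))/(18*(-2/3)) = -41*(-3)*(-(1 + 4/3)**2 - 18)/(18*2) = -41*(-3)*(-(7/3)**2 - 18)/(18*2) = -41*(-3)*(-1*49/9 - 18)/(18*2) = -41*(-3)*(-49/9 - 18)/(18*2) = -41*(-3)*(-211)/(18*2*9) = -41*211/108 = -8651/108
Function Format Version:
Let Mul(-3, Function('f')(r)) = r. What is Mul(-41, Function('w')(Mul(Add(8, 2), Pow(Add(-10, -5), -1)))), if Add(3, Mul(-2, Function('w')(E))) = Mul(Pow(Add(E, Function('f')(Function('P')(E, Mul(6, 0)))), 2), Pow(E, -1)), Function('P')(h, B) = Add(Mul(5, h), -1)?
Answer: Rational(-8651, 108) ≈ -80.102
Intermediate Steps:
Function('P')(h, B) = Add(-1, Mul(5, h))
Function('f')(r) = Mul(Rational(-1, 3), r)
Function('w')(E) = Add(Rational(3, 2), Mul(Rational(-1, 2), Pow(E, -1), Pow(Add(Rational(1, 3), Mul(Rational(-2, 3), E)), 2))) (Function('w')(E) = Add(Rational(3, 2), Mul(Rational(-1, 2), Mul(Pow(Add(E, Mul(Rational(-1, 3), Add(-1, Mul(5, E)))), 2), Pow(E, -1)))) = Add(Rational(3, 2), Mul(Rational(-1, 2), Mul(Pow(Add(E, Add(Rational(1, 3), Mul(Rational(-5, 3), E))), 2), Pow(E, -1)))) = Add(Rational(3, 2), Mul(Rational(-1, 2), Mul(Pow(Add(Rational(1, 3), Mul(Rational(-2, 3), E)), 2), Pow(E, -1)))) = Add(Rational(3, 2), Mul(Rational(-1, 2), Mul(Pow(E, -1), Pow(Add(Rational(1, 3), Mul(Rational(-2, 3), E)), 2)))) = Add(Rational(3, 2), Mul(Rational(-1, 2), Pow(E, -1), Pow(Add(Rational(1, 3), Mul(Rational(-2, 3), E)), 2))))
Mul(-41, Function('w')(Mul(Add(8, 2), Pow(Add(-10, -5), -1)))) = Mul(-41, Mul(Rational(1, 18), Pow(Mul(Add(8, 2), Pow(Add(-10, -5), -1)), -1), Add(Mul(-1, Pow(Add(1, Mul(-2, Mul(Add(8, 2), Pow(Add(-10, -5), -1)))), 2)), Mul(27, Mul(Add(8, 2), Pow(Add(-10, -5), -1)))))) = Mul(-41, Mul(Rational(1, 18), Pow(Mul(10, Pow(-15, -1)), -1), Add(Mul(-1, Pow(Add(1, Mul(-2, Mul(10, Pow(-15, -1)))), 2)), Mul(27, Mul(10, Pow(-15, -1)))))) = Mul(-41, Mul(Rational(1, 18), Pow(Mul(10, Rational(-1, 15)), -1), Add(Mul(-1, Pow(Add(1, Mul(-2, Mul(10, Rational(-1, 15)))), 2)), Mul(27, Mul(10, Rational(-1, 15)))))) = Mul(-41, Mul(Rational(1, 18), Pow(Rational(-2, 3), -1), Add(Mul(-1, Pow(Add(1, Mul(-2, Rational(-2, 3))), 2)), Mul(27, Rational(-2, 3))))) = Mul(-41, Mul(Rational(1, 18), Rational(-3, 2), Add(Mul(-1, Pow(Add(1, Rational(4, 3)), 2)), -18))) = Mul(-41, Mul(Rational(1, 18), Rational(-3, 2), Add(Mul(-1, Pow(Rational(7, 3), 2)), -18))) = Mul(-41, Mul(Rational(1, 18), Rational(-3, 2), Add(Mul(-1, Rational(49, 9)), -18))) = Mul(-41, Mul(Rational(1, 18), Rational(-3, 2), Add(Rational(-49, 9), -18))) = Mul(-41, Mul(Rational(1, 18), Rational(-3, 2), Rational(-211, 9))) = Mul(-41, Rational(211, 108)) = Rational(-8651, 108)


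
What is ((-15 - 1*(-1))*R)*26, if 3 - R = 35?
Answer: 11648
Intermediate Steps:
R = -32 (R = 3 - 1*35 = 3 - 35 = -32)
((-15 - 1*(-1))*R)*26 = ((-15 - 1*(-1))*(-32))*26 = ((-15 + 1)*(-32))*26 = -14*(-32)*26 = 448*26 = 11648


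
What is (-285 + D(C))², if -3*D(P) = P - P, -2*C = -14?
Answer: 81225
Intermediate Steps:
C = 7 (C = -½*(-14) = 7)
D(P) = 0 (D(P) = -(P - P)/3 = -⅓*0 = 0)
(-285 + D(C))² = (-285 + 0)² = (-285)² = 81225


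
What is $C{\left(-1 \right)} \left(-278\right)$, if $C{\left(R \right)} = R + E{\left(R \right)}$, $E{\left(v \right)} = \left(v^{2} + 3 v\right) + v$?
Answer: $1112$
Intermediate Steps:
$E{\left(v \right)} = v^{2} + 4 v$
$C{\left(R \right)} = R + R \left(4 + R\right)$
$C{\left(-1 \right)} \left(-278\right) = - (5 - 1) \left(-278\right) = \left(-1\right) 4 \left(-278\right) = \left(-4\right) \left(-278\right) = 1112$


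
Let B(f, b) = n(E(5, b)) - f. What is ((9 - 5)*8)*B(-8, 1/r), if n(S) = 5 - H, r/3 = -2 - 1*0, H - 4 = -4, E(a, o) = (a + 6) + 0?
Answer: 416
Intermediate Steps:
E(a, o) = 6 + a (E(a, o) = (6 + a) + 0 = 6 + a)
H = 0 (H = 4 - 4 = 0)
r = -6 (r = 3*(-2 - 1*0) = 3*(-2 + 0) = 3*(-2) = -6)
n(S) = 5 (n(S) = 5 - 1*0 = 5 + 0 = 5)
B(f, b) = 5 - f
((9 - 5)*8)*B(-8, 1/r) = ((9 - 5)*8)*(5 - 1*(-8)) = (4*8)*(5 + 8) = 32*13 = 416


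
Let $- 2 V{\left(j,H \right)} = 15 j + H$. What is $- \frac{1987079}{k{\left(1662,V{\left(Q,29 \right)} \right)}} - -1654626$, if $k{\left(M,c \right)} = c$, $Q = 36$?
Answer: $\frac{945456352}{569} \approx 1.6616 \cdot 10^{6}$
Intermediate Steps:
$V{\left(j,H \right)} = - \frac{15 j}{2} - \frac{H}{2}$ ($V{\left(j,H \right)} = - \frac{15 j + H}{2} = - \frac{H + 15 j}{2} = - \frac{15 j}{2} - \frac{H}{2}$)
$- \frac{1987079}{k{\left(1662,V{\left(Q,29 \right)} \right)}} - -1654626 = - \frac{1987079}{\left(- \frac{15}{2}\right) 36 - \frac{29}{2}} - -1654626 = - \frac{1987079}{-270 - \frac{29}{2}} + 1654626 = - \frac{1987079}{- \frac{569}{2}} + 1654626 = \left(-1987079\right) \left(- \frac{2}{569}\right) + 1654626 = \frac{3974158}{569} + 1654626 = \frac{945456352}{569}$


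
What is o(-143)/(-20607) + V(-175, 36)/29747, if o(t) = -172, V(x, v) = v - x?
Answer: 9464561/612996429 ≈ 0.015440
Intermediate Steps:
o(-143)/(-20607) + V(-175, 36)/29747 = -172/(-20607) + (36 - 1*(-175))/29747 = -172*(-1/20607) + (36 + 175)*(1/29747) = 172/20607 + 211*(1/29747) = 172/20607 + 211/29747 = 9464561/612996429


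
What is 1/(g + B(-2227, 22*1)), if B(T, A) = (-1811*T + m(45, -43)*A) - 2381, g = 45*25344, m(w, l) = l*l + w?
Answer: 1/5212864 ≈ 1.9183e-7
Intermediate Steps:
m(w, l) = w + l² (m(w, l) = l² + w = w + l²)
g = 1140480
B(T, A) = -2381 - 1811*T + 1894*A (B(T, A) = (-1811*T + (45 + (-43)²)*A) - 2381 = (-1811*T + (45 + 1849)*A) - 2381 = (-1811*T + 1894*A) - 2381 = -2381 - 1811*T + 1894*A)
1/(g + B(-2227, 22*1)) = 1/(1140480 + (-2381 - 1811*(-2227) + 1894*(22*1))) = 1/(1140480 + (-2381 + 4033097 + 1894*22)) = 1/(1140480 + (-2381 + 4033097 + 41668)) = 1/(1140480 + 4072384) = 1/5212864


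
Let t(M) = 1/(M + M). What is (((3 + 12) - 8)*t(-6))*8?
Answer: -14/3 ≈ -4.6667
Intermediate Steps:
t(M) = 1/(2*M)
(((3 + 12) - 8)*t(-6))*8 = (((3 + 12) - 8)*((1/2)/(-6)))*8 = ((15 - 8)*((1/2)*(-1/6)))*8 = (7*(-1/12))*8 = -7/12*8 = -14/3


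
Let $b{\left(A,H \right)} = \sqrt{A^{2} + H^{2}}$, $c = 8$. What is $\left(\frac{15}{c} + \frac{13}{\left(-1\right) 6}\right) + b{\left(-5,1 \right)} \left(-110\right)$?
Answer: $- \frac{7}{24} - 110 \sqrt{26} \approx -561.18$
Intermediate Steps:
$\left(\frac{15}{c} + \frac{13}{\left(-1\right) 6}\right) + b{\left(-5,1 \right)} \left(-110\right) = \left(\frac{15}{8} + \frac{13}{\left(-1\right) 6}\right) + \sqrt{\left(-5\right)^{2} + 1^{2}} \left(-110\right) = \left(15 \cdot \frac{1}{8} + \frac{13}{-6}\right) + \sqrt{25 + 1} \left(-110\right) = \left(\frac{15}{8} + 13 \left(- \frac{1}{6}\right)\right) + \sqrt{26} \left(-110\right) = \left(\frac{15}{8} - \frac{13}{6}\right) - 110 \sqrt{26} = - \frac{7}{24} - 110 \sqrt{26}$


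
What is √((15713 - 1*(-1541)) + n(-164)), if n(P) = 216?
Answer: √17470 ≈ 132.17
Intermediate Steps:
√((15713 - 1*(-1541)) + n(-164)) = √((15713 - 1*(-1541)) + 216) = √((15713 + 1541) + 216) = √(17254 + 216) = √17470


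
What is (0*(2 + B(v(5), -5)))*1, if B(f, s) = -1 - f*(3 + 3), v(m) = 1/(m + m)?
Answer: 0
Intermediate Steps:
v(m) = 1/(2*m)
B(f, s) = -1 - 6*f (B(f, s) = -1 - f*6 = -1 - 6*f)
(0*(2 + B(v(5), -5)))*1 = (0*(2 + (-1 - 3/5)))*1 = (0*(2 + (-1 - 6*⅒)))*1 = (0*(2 + (-1 - ⅗)))*1 = (0*(2 - 8/5))*1 = (0*(⅖))*1 = 0*1 = 0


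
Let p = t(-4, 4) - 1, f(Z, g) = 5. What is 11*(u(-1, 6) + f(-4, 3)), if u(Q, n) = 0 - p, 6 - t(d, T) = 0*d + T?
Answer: 44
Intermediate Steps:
t(d, T) = 6 - T (t(d, T) = 6 - (0*d + T) = 6 - (0 + T) = 6 - T)
p = 1 (p = (6 - 1*4) - 1 = (6 - 4) - 1 = 2 - 1 = 1)
u(Q, n) = -1 (u(Q, n) = 0 - 1*1 = 0 - 1 = -1)
11*(u(-1, 6) + f(-4, 3)) = 11*(-1 + 5) = 11*4 = 44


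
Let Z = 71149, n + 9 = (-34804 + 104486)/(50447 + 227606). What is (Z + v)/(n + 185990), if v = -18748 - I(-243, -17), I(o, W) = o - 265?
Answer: 14711506177/51712644675 ≈ 0.28449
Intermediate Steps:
n = -2432795/278053 (n = -9 + (-34804 + 104486)/(50447 + 227606) = -9 + 69682/278053 = -2432795/278053 ≈ -8.7494)
I(o, W) = -265 + o
v = -18240 (v = -18748 - (-265 - 243) = -18748 - 1*(-508) = -18748 + 508 = -18240)
(Z + v)/(n + 185990) = (71149 - 18240)/(-2432795/278053 + 185990) = 52909/(51712644675/278053) = 52909*(278053/51712644675) = 14711506177/51712644675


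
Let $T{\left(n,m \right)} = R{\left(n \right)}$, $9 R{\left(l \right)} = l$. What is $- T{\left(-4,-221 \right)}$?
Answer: $\frac{4}{9} \approx 0.44444$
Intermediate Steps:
$R{\left(l \right)} = \frac{l}{9}$
$T{\left(n,m \right)} = \frac{n}{9}$
$- T{\left(-4,-221 \right)} = - \frac{-4}{9} = \left(-1\right) \left(- \frac{4}{9}\right) = \frac{4}{9}$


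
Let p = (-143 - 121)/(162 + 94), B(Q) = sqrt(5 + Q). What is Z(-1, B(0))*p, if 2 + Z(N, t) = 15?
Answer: -429/32 ≈ -13.406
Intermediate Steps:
Z(N, t) = 13 (Z(N, t) = -2 + 15 = 13)
p = -33/32 (p = -264/256 = -264*1/256 = -33/32 ≈ -1.0313)
Z(-1, B(0))*p = 13*(-33/32) = -429/32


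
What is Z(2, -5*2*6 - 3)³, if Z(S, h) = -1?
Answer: -1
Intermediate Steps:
Z(2, -5*2*6 - 3)³ = (-1)³ = -1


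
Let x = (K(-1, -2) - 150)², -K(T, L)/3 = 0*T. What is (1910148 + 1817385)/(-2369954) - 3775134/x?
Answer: -376281809014/2221831875 ≈ -169.36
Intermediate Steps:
K(T, L) = 0 (K(T, L) = -0*T = -3*0 = 0)
x = 22500 (x = (0 - 150)² = (-150)² = 22500)
(1910148 + 1817385)/(-2369954) - 3775134/x = (1910148 + 1817385)/(-2369954) - 3775134/22500 = 3727533*(-1/2369954) - 3775134*1/22500 = -3727533/2369954 - 629189/3750 = -376281809014/2221831875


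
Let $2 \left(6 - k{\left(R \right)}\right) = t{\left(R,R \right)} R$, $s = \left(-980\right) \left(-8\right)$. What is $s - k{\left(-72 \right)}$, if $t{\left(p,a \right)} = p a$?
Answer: $-178790$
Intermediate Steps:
$t{\left(p,a \right)} = a p$
$s = 7840$
$k{\left(R \right)} = 6 - \frac{R^{3}}{2}$ ($k{\left(R \right)} = 6 - \frac{R R R}{2} = 6 - \frac{R^{2} R}{2} = 6 - \frac{R^{3}}{2}$)
$s - k{\left(-72 \right)} = 7840 - \left(6 - \frac{\left(-72\right)^{3}}{2}\right) = 7840 - \left(6 - -186624\right) = 7840 - \left(6 + 186624\right) = 7840 - 186630 = -178790$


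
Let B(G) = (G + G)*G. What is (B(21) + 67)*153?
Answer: 145197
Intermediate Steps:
B(G) = 2*G² (B(G) = (2*G)*G = 2*G²)
(B(21) + 67)*153 = (2*21² + 67)*153 = (2*441 + 67)*153 = (882 + 67)*153 = 949*153 = 145197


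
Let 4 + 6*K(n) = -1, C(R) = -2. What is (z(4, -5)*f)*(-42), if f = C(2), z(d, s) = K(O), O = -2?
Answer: -70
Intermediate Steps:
K(n) = -⅚ (K(n) = -⅔ + (⅙)*(-1) = -⅔ - ⅙ = -⅚)
z(d, s) = -⅚
f = -2
(z(4, -5)*f)*(-42) = -⅚*(-2)*(-42) = (5/3)*(-42) = -70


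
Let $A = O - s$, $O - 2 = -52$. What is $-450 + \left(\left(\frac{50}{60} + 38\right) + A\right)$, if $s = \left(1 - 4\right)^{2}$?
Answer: $- \frac{2821}{6} \approx -470.17$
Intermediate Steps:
$O = -50$ ($O = 2 - 52 = -50$)
$s = 9$ ($s = \left(-3\right)^{2} = 9$)
$A = -59$ ($A = -50 - 9 = -59$)
$-450 + \left(\left(\frac{50}{60} + 38\right) + A\right) = -450 - \left(21 - \frac{5}{6}\right) = -450 + \left(\left(50 \cdot \frac{1}{60} + 38\right) - 59\right) = -450 + \left(\left(\frac{5}{6} + 38\right) - 59\right) = -450 + \left(\frac{233}{6} - 59\right) = -450 - \frac{121}{6} = - \frac{2821}{6}$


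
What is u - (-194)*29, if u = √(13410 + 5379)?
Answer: 5626 + √18789 ≈ 5763.1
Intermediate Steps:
u = √18789 ≈ 137.07
u - (-194)*29 = √18789 - (-194)*29 = √18789 - 1*(-5626) = √18789 + 5626 = 5626 + √18789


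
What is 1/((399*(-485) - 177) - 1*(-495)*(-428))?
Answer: -1/405552 ≈ -2.4658e-6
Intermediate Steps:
1/((399*(-485) - 177) - 1*(-495)*(-428)) = 1/((-193515 - 177) + 495*(-428)) = 1/(-193692 - 211860) = 1/(-405552) = -1/405552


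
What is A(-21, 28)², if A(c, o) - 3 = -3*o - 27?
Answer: 11664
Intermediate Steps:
A(c, o) = -24 - 3*o (A(c, o) = 3 + (-3*o - 27) = 3 + (-27 - 3*o) = -24 - 3*o)
A(-21, 28)² = (-24 - 3*28)² = (-24 - 84)² = (-108)² = 11664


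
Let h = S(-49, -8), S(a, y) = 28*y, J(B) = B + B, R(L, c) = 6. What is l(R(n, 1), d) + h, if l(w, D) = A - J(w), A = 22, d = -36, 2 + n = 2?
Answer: -214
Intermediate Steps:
n = 0 (n = -2 + 2 = 0)
J(B) = 2*B
h = -224 (h = 28*(-8) = -224)
l(w, D) = 22 - 2*w
l(R(n, 1), d) + h = (22 - 2*6) - 224 = (22 - 12) - 224 = 10 - 224 = -214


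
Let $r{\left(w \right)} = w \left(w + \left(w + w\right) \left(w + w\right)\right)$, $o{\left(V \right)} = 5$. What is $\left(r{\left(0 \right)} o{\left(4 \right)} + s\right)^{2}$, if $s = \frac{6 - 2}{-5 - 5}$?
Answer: $\frac{4}{25} \approx 0.16$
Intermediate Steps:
$s = - \frac{2}{5}$ ($s = \frac{4}{-10} = 4 \left(- \frac{1}{10}\right) = - \frac{2}{5} \approx -0.4$)
$r{\left(w \right)} = w \left(w + 4 w^{2}\right)$ ($r{\left(w \right)} = w \left(w + 2 w 2 w\right) = w \left(w + 4 w^{2}\right)$)
$\left(r{\left(0 \right)} o{\left(4 \right)} + s\right)^{2} = \left(0^{2} \left(1 + 4 \cdot 0\right) 5 - \frac{2}{5}\right)^{2} = \left(0 \left(1 + 0\right) 5 - \frac{2}{5}\right)^{2} = \left(0 \cdot 1 \cdot 5 - \frac{2}{5}\right)^{2} = \left(0 \cdot 5 - \frac{2}{5}\right)^{2} = \left(0 - \frac{2}{5}\right)^{2} = \left(- \frac{2}{5}\right)^{2} = \frac{4}{25}$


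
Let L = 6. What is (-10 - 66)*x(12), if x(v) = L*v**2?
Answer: -65664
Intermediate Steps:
x(v) = 6*v**2
(-10 - 66)*x(12) = (-10 - 66)*(6*12**2) = -456*144 = -76*864 = -65664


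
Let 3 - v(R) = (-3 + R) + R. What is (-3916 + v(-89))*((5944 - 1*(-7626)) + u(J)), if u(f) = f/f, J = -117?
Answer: -50646972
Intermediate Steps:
u(f) = 1
v(R) = 6 - 2*R (v(R) = 3 - ((-3 + R) + R) = 3 - (-3 + 2*R) = 3 + (3 - 2*R) = 6 - 2*R)
(-3916 + v(-89))*((5944 - 1*(-7626)) + u(J)) = (-3916 + (6 - 2*(-89)))*((5944 - 1*(-7626)) + 1) = (-3916 + (6 + 178))*((5944 + 7626) + 1) = (-3916 + 184)*(13570 + 1) = -3732*13571 = -50646972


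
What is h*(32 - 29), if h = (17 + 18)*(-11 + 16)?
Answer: 525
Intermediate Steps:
h = 175 (h = 35*5 = 175)
h*(32 - 29) = 175*(32 - 29) = 175*3 = 525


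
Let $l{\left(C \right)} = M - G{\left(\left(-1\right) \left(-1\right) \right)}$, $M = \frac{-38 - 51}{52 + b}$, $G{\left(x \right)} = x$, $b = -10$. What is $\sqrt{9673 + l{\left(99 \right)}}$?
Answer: $\frac{\sqrt{17057670}}{42} \approx 98.336$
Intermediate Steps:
$M = - \frac{89}{42}$ ($M = \frac{-38 - 51}{52 - 10} = - \frac{89}{42} \approx -2.119$)
$l{\left(C \right)} = - \frac{131}{42}$ ($l{\left(C \right)} = - \frac{89}{42} - \left(-1\right) \left(-1\right) = - \frac{89}{42} - 1 = - \frac{131}{42}$)
$\sqrt{9673 + l{\left(99 \right)}} = \sqrt{9673 - \frac{131}{42}} = \sqrt{\frac{406135}{42}} = \frac{\sqrt{17057670}}{42}$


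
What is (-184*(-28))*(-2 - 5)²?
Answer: 252448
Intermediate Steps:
(-184*(-28))*(-2 - 5)² = 5152*(-7)² = 5152*49 = 252448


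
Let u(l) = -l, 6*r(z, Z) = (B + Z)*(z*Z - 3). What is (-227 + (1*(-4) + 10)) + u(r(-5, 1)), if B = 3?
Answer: -647/3 ≈ -215.67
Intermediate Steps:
r(z, Z) = (-3 + Z*z)*(3 + Z)/6 (r(z, Z) = ((3 + Z)*(z*Z - 3))/6 = ((3 + Z)*(Z*z - 3))/6 = ((3 + Z)*(-3 + Z*z))/6 = ((-3 + Z*z)*(3 + Z))/6 = (-3 + Z*z)*(3 + Z)/6)
(-227 + (1*(-4) + 10)) + u(r(-5, 1)) = (-227 + (1*(-4) + 10)) - (-3/2 - ½*1 + (½)*1*(-5) + (⅙)*(-5)*1²) = (-227 + (-4 + 10)) - (-3/2 - ½ - 5/2 + (⅙)*(-5)*1) = (-227 + 6) - (-3/2 - ½ - 5/2 - ⅚) = -221 - 1*(-16/3) = -221 + 16/3 = -647/3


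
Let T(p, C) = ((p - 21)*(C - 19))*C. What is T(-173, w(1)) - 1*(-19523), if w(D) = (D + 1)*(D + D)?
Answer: 31163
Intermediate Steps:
w(D) = 2*D*(1 + D) (w(D) = (1 + D)*(2*D) = 2*D*(1 + D))
T(p, C) = C*(-21 + p)*(-19 + C) (T(p, C) = ((-21 + p)*(-19 + C))*C = C*(-21 + p)*(-19 + C))
T(-173, w(1)) - 1*(-19523) = (2*1*(1 + 1))*(399 - 42*(1 + 1) - 19*(-173) + (2*1*(1 + 1))*(-173)) - 1*(-19523) = (2*1*2)*(399 - 42*2 + 3287 + (2*1*2)*(-173)) + 19523 = 4*(399 - 21*4 + 3287 + 4*(-173)) + 19523 = 4*(399 - 84 + 3287 - 692) + 19523 = 4*2910 + 19523 = 11640 + 19523 = 31163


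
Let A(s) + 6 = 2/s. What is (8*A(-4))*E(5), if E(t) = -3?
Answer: 156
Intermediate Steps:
A(s) = -6 + 2/s
(8*A(-4))*E(5) = (8*(-6 + 2/(-4)))*(-3) = (8*(-6 + 2*(-¼)))*(-3) = (8*(-6 - ½))*(-3) = (8*(-13/2))*(-3) = -52*(-3) = 156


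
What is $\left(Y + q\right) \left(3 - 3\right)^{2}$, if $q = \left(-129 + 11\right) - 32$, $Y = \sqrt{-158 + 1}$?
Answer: $0$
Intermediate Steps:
$Y = i \sqrt{157}$ ($Y = \sqrt{-157} = i \sqrt{157} \approx 12.53 i$)
$q = -150$ ($q = -118 - 32 = -150$)
$\left(Y + q\right) \left(3 - 3\right)^{2} = \left(i \sqrt{157} - 150\right) \left(3 - 3\right)^{2} = \left(-150 + i \sqrt{157}\right) 0^{2} = \left(-150 + i \sqrt{157}\right) 0 = 0$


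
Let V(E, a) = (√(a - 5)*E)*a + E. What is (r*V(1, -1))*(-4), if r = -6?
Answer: 24 - 24*I*√6 ≈ 24.0 - 58.788*I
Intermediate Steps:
V(E, a) = E + E*a*√(-5 + a) (V(E, a) = (√(-5 + a)*E)*a + E = (E*√(-5 + a))*a + E = E*a*√(-5 + a) + E = E + E*a*√(-5 + a))
(r*V(1, -1))*(-4) = -6*(1 - √(-5 - 1))*(-4) = -6*(1 - √(-6))*(-4) = -6*(1 - I*√6)*(-4) = (-6 + 6*I*√6)*(-4) = 24 - 24*I*√6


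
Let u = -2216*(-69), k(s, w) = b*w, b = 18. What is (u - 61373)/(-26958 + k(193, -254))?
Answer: -91531/31530 ≈ -2.9030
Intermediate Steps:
k(s, w) = 18*w
u = 152904
(u - 61373)/(-26958 + k(193, -254)) = (152904 - 61373)/(-26958 + 18*(-254)) = 91531/(-26958 - 4572) = 91531/(-31530) = 91531*(-1/31530) = -91531/31530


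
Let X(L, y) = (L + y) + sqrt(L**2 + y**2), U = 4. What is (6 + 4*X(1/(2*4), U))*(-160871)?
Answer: -7239195/2 - 804355*sqrt(41)/2 ≈ -6.1948e+6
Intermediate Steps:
X(L, y) = L + y + sqrt(L**2 + y**2)
(6 + 4*X(1/(2*4), U))*(-160871) = (6 + 4*(1/(2*4) + 4 + sqrt((1/(2*4))**2 + 4**2)))*(-160871) = (6 + 4*(1/8 + 4 + sqrt((1/8)**2 + 16)))*(-160871) = (6 + 4*(1/8 + 4 + sqrt(1/64 + 16)))*(-160871) = (6 + 4*(1/8 + 4 + sqrt(1025/64)))*(-160871) = (6 + 4*(1/8 + 4 + 5*sqrt(41)/8))*(-160871) = (6 + 4*(33/8 + 5*sqrt(41)/8))*(-160871) = (6 + (33/2 + 5*sqrt(41)/2))*(-160871) = (45/2 + 5*sqrt(41)/2)*(-160871) = -7239195/2 - 804355*sqrt(41)/2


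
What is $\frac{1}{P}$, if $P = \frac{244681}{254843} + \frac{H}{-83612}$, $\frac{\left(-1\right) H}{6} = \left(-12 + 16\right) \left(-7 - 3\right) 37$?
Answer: $\frac{5326983229}{4548815483} \approx 1.1711$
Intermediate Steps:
$H = 8880$ ($H = - 6 \left(-12 + 16\right) \left(-7 - 3\right) 37 = - 6 \cdot 4 \left(-7 - 3\right) 37 = - 6 \cdot 4 \left(-10\right) 37 = - 6 \left(\left(-40\right) 37\right) = \left(-6\right) \left(-1480\right) = 8880$)
$P = \frac{4548815483}{5326983229}$ ($P = \frac{244681}{254843} + \frac{8880}{-83612} = 244681 \cdot \frac{1}{254843} + 8880 \left(- \frac{1}{83612}\right) = \frac{244681}{254843} - \frac{2220}{20903} = \frac{4548815483}{5326983229} \approx 0.85392$)
$\frac{1}{P} = \frac{1}{\frac{4548815483}{5326983229}} = \frac{5326983229}{4548815483}$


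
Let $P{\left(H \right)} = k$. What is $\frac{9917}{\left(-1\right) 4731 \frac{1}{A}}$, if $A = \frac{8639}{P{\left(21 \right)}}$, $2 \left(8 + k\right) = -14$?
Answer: $\frac{85672963}{70965} \approx 1207.3$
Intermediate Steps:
$k = -15$ ($k = -8 + \frac{1}{2} \left(-14\right) = -8 - 7 = -15$)
$P{\left(H \right)} = -15$
$A = - \frac{8639}{15}$ ($A = \frac{8639}{-15} = 8639 \left(- \frac{1}{15}\right) = - \frac{8639}{15} \approx -575.93$)
$\frac{9917}{\left(-1\right) 4731 \frac{1}{A}} = \frac{9917}{\left(-1\right) 4731 \frac{1}{- \frac{8639}{15}}} = \frac{9917}{\left(-4731\right) \left(- \frac{15}{8639}\right)} = \frac{9917}{\frac{70965}{8639}} = 9917 \cdot \frac{8639}{70965} = \frac{85672963}{70965}$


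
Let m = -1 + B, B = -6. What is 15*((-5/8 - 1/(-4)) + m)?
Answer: -885/8 ≈ -110.63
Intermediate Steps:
m = -7 (m = -1 - 6 = -7)
15*((-5/8 - 1/(-4)) + m) = 15*((-5/8 - 1/(-4)) - 7) = 15*((-5*⅛ - 1*(-¼)) - 7) = 15*((-5/8 + ¼) - 7) = 15*(-3/8 - 7) = 15*(-59/8) = -885/8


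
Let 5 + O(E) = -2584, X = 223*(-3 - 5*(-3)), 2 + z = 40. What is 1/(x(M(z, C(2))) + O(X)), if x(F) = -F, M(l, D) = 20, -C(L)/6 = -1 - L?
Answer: -1/2609 ≈ -0.00038329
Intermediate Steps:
C(L) = 6 + 6*L (C(L) = -6*(-1 - L) = 6 + 6*L)
z = 38 (z = -2 + 40 = 38)
X = 2676 (X = 223*(-3 + 15) = 223*12 = 2676)
O(E) = -2589 (O(E) = -5 - 2584 = -2589)
1/(x(M(z, C(2))) + O(X)) = 1/(-1*20 - 2589) = 1/(-20 - 2589) = 1/(-2609) = -1/2609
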